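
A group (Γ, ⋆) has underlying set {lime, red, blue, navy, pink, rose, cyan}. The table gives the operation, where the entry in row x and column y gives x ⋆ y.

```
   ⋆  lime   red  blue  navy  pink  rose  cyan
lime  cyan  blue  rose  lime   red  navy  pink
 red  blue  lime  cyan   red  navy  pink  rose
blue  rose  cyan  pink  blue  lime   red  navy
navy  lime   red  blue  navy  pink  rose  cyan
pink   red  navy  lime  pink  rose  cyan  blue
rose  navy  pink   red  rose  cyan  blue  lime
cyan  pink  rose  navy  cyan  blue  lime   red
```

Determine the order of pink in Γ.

The identity element is navy (its row matches the header).
pink^1 = pink
pink^2 = pink ⋆ pink = rose
pink^3 = rose ⋆ pink = cyan
pink^4 = cyan ⋆ pink = blue
pink^5 = blue ⋆ pink = lime
pink^6 = lime ⋆ pink = red
pink^7 = red ⋆ pink = navy
The first power of pink equal to the identity is pink^7, so ord(pink) = 7.

7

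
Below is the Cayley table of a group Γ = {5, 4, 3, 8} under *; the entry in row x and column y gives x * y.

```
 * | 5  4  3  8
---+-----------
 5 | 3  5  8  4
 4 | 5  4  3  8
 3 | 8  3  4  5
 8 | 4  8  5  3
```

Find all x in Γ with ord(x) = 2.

{3}

Identity is 4. Compute the order of each non-identity element by repeated multiplication:
  5: 5 → 3 → 8 → 4  (order 4)
  3: 3 → 4  (order 2)
  8: 8 → 3 → 5 → 4  (order 4)
Elements of order 2: {3}.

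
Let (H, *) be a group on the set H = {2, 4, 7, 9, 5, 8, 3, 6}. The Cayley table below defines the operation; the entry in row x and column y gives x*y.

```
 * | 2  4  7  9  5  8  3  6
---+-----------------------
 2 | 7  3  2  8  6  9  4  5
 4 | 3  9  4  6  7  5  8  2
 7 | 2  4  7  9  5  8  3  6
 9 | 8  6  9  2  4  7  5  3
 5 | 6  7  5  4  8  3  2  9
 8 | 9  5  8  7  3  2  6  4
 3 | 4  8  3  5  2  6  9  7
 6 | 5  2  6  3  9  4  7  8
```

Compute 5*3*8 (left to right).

9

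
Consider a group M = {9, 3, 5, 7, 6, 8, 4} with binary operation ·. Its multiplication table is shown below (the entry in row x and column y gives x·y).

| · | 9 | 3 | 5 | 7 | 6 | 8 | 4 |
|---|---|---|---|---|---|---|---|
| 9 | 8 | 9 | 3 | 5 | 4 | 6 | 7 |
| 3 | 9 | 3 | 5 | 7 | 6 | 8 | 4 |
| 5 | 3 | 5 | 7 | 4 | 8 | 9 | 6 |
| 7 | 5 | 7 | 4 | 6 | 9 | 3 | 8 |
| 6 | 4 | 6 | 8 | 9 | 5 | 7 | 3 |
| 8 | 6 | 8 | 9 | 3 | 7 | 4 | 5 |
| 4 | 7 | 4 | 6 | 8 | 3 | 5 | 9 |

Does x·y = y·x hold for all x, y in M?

Check whether the table is symmetric across its main diagonal.
Every entry (row x, col y) equals the entry (row y, col x), so M is abelian.

Yes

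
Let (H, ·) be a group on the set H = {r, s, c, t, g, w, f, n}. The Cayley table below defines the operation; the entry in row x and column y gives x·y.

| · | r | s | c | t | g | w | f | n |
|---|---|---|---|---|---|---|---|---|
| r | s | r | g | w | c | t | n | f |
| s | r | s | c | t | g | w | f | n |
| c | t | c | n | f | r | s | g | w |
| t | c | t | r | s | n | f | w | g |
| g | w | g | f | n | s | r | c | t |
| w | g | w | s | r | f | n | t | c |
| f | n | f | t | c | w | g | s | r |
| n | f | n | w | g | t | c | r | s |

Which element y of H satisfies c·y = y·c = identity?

w

First locate the identity: row s matches the header, so s is the identity.
Scan row c for s: c·w = s. Hence c^(-1) = w.
(Structurally, H here is isomorphic to the dihedral group D_4.)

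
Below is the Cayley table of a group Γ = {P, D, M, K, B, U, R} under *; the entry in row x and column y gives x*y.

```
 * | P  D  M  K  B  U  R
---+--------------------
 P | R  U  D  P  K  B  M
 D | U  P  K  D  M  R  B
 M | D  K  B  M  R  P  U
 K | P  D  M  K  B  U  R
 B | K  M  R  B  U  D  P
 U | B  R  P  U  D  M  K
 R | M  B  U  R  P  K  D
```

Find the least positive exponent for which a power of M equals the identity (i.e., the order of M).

The identity element is K (its row matches the header).
M^1 = M
M^2 = M*M = B
M^3 = B*M = R
M^4 = R*M = U
M^5 = U*M = P
M^6 = P*M = D
M^7 = D*M = K
The first power of M equal to the identity is M^7, so ord(M) = 7.
(Structurally, Γ here is isomorphic to the cyclic group Z_7.)

7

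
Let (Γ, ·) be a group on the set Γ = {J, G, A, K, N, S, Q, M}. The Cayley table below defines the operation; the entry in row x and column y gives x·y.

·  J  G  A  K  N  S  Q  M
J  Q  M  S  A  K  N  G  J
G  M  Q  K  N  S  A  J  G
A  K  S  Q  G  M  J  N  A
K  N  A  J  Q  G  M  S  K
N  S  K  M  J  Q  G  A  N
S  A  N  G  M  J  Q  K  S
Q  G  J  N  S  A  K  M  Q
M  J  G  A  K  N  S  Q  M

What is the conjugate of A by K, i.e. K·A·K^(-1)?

N

The identity is M. In row K, the entry M sits in column S, so K^(-1) = S.
K·A = J
J·S = N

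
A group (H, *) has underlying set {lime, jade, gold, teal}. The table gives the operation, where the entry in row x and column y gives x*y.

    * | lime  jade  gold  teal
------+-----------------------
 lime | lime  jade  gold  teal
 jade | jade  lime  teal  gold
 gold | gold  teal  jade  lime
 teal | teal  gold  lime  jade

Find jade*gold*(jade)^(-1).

gold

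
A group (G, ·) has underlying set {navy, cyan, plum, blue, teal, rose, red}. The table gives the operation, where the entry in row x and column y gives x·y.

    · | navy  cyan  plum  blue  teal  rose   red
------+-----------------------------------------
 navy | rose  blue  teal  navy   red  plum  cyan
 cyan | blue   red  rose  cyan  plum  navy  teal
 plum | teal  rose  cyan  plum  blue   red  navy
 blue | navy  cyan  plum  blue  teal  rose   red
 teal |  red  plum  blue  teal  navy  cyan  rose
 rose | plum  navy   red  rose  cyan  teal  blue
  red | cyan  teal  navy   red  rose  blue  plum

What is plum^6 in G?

plum^1 = plum
plum^2 = plum·plum = cyan
plum^3 = cyan·plum = rose
plum^4 = rose·plum = red
plum^5 = red·plum = navy
plum^6 = navy·plum = teal
(Structurally, G here is isomorphic to the cyclic group Z_7.)

teal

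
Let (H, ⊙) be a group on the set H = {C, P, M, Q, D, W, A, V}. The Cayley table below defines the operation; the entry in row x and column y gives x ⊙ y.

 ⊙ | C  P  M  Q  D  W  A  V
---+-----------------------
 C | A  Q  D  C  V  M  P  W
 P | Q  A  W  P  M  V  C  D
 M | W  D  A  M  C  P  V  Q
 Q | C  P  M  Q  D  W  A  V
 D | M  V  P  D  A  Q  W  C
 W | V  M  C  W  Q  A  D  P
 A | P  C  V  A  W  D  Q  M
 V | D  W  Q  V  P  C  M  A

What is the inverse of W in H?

First locate the identity: row Q matches the header, so Q is the identity.
Scan row W for Q: W ⊙ D = Q. Hence W^(-1) = D.

D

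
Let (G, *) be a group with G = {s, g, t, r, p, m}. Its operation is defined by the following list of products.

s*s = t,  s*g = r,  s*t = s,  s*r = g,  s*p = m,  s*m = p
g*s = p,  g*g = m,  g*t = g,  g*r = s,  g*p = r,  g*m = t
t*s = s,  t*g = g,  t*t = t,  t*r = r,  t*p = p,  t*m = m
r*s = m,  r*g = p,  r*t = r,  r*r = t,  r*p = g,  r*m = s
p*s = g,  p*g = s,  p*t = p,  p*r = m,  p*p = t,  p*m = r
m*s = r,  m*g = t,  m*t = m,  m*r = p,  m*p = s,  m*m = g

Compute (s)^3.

s

s^1 = s
s^2 = s*s = t
s^3 = t*s = s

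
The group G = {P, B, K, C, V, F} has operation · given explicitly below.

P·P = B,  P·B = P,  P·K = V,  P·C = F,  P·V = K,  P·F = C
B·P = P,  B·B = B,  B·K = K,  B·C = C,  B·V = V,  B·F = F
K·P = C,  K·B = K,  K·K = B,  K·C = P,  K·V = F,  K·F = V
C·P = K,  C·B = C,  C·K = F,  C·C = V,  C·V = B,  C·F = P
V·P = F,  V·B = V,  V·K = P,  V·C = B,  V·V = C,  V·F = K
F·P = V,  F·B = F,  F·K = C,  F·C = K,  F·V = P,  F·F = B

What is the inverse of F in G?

First locate the identity: row B matches the header, so B is the identity.
Scan row F for B: F·F = B. Hence F^(-1) = F.

F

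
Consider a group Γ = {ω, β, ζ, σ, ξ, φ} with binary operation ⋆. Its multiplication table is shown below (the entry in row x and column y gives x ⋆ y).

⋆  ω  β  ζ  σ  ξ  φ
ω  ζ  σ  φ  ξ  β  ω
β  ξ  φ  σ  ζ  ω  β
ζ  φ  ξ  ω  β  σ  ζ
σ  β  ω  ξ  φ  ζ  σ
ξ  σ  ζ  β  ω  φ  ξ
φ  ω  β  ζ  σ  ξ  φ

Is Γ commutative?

ω ⋆ β = σ but β ⋆ ω = ξ.
Since ω and β do not commute, Γ is not abelian.

No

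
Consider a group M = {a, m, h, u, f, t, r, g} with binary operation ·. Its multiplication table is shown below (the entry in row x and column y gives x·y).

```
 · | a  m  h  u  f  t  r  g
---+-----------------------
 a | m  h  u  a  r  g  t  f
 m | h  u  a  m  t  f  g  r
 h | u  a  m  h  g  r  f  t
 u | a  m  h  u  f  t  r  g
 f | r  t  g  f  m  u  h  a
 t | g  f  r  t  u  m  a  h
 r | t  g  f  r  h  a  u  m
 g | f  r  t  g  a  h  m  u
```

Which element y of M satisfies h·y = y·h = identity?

First locate the identity: row u matches the header, so u is the identity.
Scan row h for u: h·a = u. Hence h^(-1) = a.

a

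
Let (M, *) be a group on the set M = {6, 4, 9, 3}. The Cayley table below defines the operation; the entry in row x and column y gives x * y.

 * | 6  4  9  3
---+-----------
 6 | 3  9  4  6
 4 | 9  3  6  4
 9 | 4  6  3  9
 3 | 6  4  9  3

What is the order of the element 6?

2

The identity element is 3 (its row matches the header).
6^1 = 6
6^2 = 6 * 6 = 3
The first power of 6 equal to the identity is 6^2, so ord(6) = 2.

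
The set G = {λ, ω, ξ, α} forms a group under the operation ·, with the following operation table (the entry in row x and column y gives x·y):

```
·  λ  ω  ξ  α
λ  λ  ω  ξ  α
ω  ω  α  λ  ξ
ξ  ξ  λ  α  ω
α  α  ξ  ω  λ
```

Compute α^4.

α^1 = α
α^2 = α·α = λ
α^3 = λ·α = α
α^4 = α·α = λ
(Structurally, G here is isomorphic to the cyclic group Z_4.)

λ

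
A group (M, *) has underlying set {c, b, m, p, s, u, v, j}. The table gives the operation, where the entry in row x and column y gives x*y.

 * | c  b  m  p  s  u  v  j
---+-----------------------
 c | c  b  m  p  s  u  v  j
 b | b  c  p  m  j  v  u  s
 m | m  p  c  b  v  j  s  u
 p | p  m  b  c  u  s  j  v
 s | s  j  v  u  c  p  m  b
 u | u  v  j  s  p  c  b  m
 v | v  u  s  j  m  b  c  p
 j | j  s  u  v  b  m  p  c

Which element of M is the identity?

c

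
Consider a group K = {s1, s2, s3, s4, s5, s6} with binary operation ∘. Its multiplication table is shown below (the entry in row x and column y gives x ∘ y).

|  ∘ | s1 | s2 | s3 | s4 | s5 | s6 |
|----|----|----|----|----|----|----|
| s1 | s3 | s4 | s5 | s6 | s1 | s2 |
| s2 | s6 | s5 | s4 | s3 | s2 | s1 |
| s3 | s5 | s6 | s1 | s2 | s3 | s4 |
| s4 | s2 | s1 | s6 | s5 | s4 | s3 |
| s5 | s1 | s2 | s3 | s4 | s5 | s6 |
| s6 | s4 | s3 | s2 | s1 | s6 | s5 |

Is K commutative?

s3 ∘ s4 = s2 but s4 ∘ s3 = s6.
Since s3 and s4 do not commute, K is not abelian.

No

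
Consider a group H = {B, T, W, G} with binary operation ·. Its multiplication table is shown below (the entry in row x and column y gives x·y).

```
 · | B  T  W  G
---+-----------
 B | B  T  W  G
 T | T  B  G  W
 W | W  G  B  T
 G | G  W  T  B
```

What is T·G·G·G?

T·G = W
W·G = T
T·G = W

W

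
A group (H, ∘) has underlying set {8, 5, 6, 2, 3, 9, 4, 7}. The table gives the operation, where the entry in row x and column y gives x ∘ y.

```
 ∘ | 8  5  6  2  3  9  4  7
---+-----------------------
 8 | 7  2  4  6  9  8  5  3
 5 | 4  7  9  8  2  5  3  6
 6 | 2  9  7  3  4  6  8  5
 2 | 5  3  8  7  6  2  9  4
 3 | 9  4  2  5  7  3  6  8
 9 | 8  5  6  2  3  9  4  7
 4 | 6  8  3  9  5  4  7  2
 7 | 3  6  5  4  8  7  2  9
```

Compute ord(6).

The identity element is 9 (its row matches the header).
6^1 = 6
6^2 = 6 ∘ 6 = 7
6^3 = 7 ∘ 6 = 5
6^4 = 5 ∘ 6 = 9
The first power of 6 equal to the identity is 6^4, so ord(6) = 4.

4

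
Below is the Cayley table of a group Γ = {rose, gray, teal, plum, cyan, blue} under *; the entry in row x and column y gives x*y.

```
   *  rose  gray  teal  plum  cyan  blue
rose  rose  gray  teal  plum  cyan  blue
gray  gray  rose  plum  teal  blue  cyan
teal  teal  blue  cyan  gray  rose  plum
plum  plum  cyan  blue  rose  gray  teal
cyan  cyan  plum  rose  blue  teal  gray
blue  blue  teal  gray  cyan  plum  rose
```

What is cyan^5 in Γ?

teal

cyan^1 = cyan
cyan^2 = cyan*cyan = teal
cyan^3 = teal*cyan = rose
cyan^4 = rose*cyan = cyan
cyan^5 = cyan*cyan = teal
(Structurally, Γ here is isomorphic to the symmetric group S_3.)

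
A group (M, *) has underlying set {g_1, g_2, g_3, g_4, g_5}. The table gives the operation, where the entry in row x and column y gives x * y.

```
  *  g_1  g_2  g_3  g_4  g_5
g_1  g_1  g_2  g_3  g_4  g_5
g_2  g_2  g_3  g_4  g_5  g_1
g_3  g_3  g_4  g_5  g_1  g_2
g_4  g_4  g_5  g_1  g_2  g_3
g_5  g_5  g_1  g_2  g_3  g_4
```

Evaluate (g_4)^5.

g_1

g_4^1 = g_4
g_4^2 = g_4 * g_4 = g_2
g_4^3 = g_2 * g_4 = g_5
g_4^4 = g_5 * g_4 = g_3
g_4^5 = g_3 * g_4 = g_1
(Structurally, M here is isomorphic to the cyclic group Z_5.)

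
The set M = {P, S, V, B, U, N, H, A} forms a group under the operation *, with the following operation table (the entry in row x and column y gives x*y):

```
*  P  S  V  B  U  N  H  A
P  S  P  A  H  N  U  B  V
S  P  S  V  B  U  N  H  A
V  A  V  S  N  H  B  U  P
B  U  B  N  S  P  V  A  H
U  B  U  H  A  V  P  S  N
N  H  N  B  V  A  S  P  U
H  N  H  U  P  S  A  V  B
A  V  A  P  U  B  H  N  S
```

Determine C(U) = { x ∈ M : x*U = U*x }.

{H, S, U, V}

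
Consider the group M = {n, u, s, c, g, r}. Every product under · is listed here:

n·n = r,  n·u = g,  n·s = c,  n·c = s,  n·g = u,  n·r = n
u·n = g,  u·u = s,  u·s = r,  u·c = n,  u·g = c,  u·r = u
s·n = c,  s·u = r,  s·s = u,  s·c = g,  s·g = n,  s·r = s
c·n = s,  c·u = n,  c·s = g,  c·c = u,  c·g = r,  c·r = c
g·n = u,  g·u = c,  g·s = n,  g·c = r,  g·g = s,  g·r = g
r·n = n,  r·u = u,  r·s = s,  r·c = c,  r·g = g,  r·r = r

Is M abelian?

Yes

Check whether the table is symmetric across its main diagonal.
Every entry (row x, col y) equals the entry (row y, col x), so M is abelian.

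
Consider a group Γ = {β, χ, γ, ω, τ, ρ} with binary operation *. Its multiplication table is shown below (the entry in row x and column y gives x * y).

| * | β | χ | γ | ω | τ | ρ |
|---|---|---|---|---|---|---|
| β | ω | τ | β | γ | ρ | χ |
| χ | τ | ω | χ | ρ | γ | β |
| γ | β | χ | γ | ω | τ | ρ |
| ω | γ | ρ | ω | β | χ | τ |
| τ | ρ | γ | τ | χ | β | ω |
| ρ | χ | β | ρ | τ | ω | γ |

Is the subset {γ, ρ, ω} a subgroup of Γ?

No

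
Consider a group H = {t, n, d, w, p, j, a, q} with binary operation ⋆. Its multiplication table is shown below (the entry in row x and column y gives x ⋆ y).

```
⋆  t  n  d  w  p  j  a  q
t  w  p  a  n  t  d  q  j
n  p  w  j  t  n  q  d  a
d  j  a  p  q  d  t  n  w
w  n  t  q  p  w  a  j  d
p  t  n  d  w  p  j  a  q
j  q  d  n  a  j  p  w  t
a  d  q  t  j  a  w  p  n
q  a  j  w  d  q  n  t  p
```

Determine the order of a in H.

2

The identity element is p (its row matches the header).
a^1 = a
a^2 = a ⋆ a = p
The first power of a equal to the identity is a^2, so ord(a) = 2.
(Structurally, H here is isomorphic to the dihedral group D_4.)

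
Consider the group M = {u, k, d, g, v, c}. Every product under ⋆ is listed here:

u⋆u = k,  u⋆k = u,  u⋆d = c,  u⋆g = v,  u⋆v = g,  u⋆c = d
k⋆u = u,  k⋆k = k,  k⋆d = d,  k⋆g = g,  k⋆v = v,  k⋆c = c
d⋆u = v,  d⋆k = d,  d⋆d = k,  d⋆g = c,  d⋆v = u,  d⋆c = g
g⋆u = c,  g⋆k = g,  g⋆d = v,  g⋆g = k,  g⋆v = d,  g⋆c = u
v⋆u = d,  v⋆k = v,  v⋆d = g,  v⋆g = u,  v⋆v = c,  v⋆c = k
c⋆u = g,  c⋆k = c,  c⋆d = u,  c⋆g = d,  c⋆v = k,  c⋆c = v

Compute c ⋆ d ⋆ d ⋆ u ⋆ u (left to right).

c ⋆ d = u
u ⋆ d = c
c ⋆ u = g
g ⋆ u = c

c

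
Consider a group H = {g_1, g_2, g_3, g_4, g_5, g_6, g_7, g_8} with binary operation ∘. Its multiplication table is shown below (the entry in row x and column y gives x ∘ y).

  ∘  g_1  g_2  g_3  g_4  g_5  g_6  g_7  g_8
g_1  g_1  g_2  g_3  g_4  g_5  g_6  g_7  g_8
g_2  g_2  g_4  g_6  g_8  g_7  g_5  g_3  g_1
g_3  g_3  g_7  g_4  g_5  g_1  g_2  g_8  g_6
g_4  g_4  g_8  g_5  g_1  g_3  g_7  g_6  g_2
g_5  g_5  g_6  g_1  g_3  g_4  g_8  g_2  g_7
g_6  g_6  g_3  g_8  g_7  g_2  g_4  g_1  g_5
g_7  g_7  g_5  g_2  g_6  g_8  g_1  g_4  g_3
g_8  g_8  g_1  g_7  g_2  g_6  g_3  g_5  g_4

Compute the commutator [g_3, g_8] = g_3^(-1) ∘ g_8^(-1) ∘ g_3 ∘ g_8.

Identity is g_1; from the table g_3^(-1) = g_5 and g_8^(-1) = g_2.
g_5 ∘ g_2 = g_6
g_6 ∘ g_3 = g_8
g_8 ∘ g_8 = g_4

g_4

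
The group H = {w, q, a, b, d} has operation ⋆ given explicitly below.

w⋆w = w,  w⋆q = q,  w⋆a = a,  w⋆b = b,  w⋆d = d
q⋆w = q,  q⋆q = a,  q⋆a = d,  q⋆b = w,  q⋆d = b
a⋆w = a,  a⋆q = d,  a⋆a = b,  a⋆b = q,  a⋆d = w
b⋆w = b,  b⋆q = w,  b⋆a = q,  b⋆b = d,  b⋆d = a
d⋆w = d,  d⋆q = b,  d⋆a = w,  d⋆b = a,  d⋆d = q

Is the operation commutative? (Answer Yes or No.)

Check whether the table is symmetric across its main diagonal.
Every entry (row x, col y) equals the entry (row y, col x), so H is abelian.
(In fact H ≅ the cyclic group Z_5.)

Yes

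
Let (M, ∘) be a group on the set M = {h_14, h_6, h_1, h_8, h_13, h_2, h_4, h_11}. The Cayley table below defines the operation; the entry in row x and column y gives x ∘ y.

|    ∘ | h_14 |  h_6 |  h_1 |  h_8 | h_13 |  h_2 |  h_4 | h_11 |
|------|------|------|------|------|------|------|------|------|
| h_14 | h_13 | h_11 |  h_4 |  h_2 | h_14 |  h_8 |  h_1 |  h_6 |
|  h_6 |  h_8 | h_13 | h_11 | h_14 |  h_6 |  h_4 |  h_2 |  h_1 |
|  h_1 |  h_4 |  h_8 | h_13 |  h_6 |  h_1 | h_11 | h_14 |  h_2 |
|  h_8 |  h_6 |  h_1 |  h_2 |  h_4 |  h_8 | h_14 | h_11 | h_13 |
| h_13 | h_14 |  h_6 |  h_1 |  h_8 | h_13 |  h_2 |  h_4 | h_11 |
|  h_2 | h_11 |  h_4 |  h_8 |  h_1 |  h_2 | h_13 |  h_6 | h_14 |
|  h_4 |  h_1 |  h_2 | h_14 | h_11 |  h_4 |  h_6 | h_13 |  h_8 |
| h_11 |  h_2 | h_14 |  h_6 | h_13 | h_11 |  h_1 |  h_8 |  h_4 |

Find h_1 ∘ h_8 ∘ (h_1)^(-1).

The identity is h_13. In row h_1, the entry h_13 sits in column h_1, so h_1^(-1) = h_1.
h_1 ∘ h_8 = h_6
h_6 ∘ h_1 = h_11

h_11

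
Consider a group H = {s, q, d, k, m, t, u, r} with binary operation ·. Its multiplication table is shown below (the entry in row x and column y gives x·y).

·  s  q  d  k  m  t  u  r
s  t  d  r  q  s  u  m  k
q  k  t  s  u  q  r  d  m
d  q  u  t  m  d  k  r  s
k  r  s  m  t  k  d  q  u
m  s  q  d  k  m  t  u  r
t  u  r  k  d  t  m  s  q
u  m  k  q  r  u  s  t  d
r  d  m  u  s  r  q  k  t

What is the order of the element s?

The identity element is m (its row matches the header).
s^1 = s
s^2 = s·s = t
s^3 = t·s = u
s^4 = u·s = m
The first power of s equal to the identity is s^4, so ord(s) = 4.

4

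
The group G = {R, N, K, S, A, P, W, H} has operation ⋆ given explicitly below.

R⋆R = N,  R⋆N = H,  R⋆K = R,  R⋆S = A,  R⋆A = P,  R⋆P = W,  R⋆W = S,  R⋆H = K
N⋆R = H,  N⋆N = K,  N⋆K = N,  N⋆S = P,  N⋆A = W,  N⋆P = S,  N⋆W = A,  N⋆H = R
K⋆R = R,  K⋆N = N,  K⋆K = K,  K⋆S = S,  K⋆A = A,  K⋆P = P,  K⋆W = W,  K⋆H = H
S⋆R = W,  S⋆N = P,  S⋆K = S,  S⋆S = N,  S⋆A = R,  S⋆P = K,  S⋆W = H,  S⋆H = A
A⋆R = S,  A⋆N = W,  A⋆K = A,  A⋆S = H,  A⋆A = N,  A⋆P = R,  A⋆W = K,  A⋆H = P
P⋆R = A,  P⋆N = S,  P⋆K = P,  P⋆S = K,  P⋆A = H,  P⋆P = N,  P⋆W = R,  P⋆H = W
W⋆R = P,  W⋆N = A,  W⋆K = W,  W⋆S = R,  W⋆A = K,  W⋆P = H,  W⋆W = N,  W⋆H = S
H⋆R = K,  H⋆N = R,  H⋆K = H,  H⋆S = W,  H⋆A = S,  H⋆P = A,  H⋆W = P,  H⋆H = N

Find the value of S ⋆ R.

Read row S, column R: S ⋆ R = W.

W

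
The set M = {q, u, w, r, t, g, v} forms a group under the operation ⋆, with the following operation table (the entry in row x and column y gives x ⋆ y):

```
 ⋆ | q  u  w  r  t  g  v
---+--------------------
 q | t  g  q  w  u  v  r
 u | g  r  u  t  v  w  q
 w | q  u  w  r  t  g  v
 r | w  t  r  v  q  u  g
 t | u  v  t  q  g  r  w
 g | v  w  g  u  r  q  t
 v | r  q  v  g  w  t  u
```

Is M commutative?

Check whether the table is symmetric across its main diagonal.
Every entry (row x, col y) equals the entry (row y, col x), so M is abelian.

Yes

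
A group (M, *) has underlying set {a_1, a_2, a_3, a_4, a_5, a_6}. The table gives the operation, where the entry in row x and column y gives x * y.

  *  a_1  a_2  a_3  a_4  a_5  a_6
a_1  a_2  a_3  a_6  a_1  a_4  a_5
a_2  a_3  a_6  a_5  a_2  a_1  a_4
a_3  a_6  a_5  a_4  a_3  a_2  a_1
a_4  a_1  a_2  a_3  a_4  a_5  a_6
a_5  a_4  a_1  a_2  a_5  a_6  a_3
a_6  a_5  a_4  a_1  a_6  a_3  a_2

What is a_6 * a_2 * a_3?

a_6 * a_2 = a_4
a_4 * a_3 = a_3

a_3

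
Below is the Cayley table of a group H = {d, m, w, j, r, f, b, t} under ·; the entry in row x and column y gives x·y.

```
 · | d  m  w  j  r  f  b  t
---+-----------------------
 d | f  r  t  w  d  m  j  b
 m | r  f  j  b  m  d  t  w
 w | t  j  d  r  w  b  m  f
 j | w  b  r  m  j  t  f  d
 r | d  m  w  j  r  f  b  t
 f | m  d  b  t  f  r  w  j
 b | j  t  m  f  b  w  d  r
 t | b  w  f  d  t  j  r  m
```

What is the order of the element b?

The identity element is r (its row matches the header).
b^1 = b
b^2 = b·b = d
b^3 = d·b = j
b^4 = j·b = f
b^5 = f·b = w
b^6 = w·b = m
b^7 = m·b = t
b^8 = t·b = r
The first power of b equal to the identity is b^8, so ord(b) = 8.
(Structurally, H here is isomorphic to the cyclic group Z_8.)

8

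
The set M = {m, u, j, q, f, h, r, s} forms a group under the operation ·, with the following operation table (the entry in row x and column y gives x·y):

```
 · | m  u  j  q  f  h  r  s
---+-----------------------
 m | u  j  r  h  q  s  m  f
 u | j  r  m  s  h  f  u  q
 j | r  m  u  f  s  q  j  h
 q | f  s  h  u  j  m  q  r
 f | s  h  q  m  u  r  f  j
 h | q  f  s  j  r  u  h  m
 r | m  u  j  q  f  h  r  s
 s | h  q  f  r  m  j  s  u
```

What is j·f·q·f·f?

j·f = s
s·q = r
r·f = f
f·f = u

u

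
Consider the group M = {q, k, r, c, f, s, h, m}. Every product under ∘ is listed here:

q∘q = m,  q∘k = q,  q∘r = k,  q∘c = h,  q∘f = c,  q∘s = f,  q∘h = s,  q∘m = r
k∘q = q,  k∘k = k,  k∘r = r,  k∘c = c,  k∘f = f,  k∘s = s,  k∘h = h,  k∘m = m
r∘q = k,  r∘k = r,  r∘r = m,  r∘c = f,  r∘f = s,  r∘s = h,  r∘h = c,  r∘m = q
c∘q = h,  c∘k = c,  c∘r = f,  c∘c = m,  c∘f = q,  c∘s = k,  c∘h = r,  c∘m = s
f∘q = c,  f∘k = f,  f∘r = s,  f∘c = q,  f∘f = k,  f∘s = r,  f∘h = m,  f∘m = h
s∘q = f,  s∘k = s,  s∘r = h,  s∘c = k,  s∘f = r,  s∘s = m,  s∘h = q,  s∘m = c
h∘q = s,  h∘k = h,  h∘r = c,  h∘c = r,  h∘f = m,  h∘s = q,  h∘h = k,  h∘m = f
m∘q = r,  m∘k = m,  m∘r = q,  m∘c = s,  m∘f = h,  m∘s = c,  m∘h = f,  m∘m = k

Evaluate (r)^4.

r^1 = r
r^2 = r ∘ r = m
r^3 = m ∘ r = q
r^4 = q ∘ r = k

k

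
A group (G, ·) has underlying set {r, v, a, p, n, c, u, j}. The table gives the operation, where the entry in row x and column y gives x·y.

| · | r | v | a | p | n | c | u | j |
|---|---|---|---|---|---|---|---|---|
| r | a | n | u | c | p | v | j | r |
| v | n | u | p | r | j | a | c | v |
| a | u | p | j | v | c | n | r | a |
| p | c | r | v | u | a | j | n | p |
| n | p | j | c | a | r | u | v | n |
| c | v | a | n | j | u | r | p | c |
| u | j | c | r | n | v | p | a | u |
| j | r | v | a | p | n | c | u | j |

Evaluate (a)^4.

a^1 = a
a^2 = a·a = j
a^3 = j·a = a
a^4 = a·a = j

j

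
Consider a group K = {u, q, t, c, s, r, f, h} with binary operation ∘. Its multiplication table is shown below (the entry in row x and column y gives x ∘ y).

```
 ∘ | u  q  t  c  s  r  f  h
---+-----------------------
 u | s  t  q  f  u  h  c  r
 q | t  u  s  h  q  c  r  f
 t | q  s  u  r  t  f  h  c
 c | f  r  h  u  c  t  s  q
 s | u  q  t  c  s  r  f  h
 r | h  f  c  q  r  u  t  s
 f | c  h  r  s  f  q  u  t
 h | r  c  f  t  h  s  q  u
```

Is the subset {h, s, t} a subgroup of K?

h ∘ h = u, which is not in {h, s, t}.
The subset is not closed under ∘, so it is not a subgroup.

No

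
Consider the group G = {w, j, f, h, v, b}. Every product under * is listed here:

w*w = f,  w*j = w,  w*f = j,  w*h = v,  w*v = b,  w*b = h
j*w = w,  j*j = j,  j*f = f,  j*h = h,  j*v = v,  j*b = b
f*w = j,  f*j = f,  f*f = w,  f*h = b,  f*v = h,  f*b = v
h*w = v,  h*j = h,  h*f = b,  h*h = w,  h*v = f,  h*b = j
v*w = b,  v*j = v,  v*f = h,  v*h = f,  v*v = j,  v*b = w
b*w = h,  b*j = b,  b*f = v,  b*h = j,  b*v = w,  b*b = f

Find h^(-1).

b

First locate the identity: row j matches the header, so j is the identity.
Scan row h for j: h * b = j. Hence h^(-1) = b.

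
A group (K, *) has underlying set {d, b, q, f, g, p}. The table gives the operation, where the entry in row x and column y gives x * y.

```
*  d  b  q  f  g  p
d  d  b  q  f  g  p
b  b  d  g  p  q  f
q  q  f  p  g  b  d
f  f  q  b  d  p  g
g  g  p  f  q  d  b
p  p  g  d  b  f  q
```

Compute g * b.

p

Read row g, column b: g * b = p.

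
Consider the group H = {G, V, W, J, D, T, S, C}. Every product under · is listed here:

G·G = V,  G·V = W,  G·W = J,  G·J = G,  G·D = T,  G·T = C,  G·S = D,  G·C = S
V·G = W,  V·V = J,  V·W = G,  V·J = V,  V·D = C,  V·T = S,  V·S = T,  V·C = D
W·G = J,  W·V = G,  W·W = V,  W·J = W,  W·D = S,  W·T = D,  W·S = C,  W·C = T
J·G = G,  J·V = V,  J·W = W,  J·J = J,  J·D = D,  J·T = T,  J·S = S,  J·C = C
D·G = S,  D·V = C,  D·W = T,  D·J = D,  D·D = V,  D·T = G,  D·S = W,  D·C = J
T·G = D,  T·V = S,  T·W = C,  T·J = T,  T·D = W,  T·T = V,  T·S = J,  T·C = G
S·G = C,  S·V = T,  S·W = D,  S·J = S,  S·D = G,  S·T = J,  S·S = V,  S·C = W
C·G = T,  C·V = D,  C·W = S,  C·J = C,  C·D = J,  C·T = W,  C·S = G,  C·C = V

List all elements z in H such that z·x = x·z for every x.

An element z is central iff its row equals its column in the table.
For W: W·T = D ≠ C = T·W, so W ∉ Z.
Checking each element this way leaves Z(H) = {J, V}.

{J, V}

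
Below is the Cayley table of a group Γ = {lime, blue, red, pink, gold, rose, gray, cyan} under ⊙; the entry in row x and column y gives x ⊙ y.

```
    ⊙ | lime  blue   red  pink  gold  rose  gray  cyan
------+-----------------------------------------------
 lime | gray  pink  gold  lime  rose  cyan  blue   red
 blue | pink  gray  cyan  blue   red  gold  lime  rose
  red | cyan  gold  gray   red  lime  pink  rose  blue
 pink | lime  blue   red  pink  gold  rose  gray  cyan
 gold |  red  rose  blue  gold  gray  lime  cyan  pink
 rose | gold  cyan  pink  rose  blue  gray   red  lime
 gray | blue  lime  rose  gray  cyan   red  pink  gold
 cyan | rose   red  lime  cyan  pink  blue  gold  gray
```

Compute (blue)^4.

pink

blue^1 = blue
blue^2 = blue ⊙ blue = gray
blue^3 = gray ⊙ blue = lime
blue^4 = lime ⊙ blue = pink
(Structurally, Γ here is isomorphic to the quaternion group Q_8.)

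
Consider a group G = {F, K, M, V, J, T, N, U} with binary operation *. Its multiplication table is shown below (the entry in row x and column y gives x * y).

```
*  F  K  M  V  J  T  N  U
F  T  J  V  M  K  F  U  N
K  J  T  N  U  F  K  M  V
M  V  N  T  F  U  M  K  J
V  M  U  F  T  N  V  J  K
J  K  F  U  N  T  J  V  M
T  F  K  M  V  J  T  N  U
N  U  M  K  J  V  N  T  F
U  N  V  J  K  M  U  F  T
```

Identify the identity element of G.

T

The identity e satisfies e * x = x for all x, so its row in the table reproduces the column headers.
Row T reads: F, K, M, V, J, T, N, U — exactly the header order. So T is the identity.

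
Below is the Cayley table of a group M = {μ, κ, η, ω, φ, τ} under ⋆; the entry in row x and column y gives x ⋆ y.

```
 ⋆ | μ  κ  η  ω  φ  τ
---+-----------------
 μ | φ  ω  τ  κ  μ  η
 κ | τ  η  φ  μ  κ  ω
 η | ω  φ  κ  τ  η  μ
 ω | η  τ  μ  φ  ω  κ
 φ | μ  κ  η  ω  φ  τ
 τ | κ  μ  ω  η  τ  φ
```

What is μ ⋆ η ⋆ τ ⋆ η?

μ ⋆ η = τ
τ ⋆ τ = φ
φ ⋆ η = η

η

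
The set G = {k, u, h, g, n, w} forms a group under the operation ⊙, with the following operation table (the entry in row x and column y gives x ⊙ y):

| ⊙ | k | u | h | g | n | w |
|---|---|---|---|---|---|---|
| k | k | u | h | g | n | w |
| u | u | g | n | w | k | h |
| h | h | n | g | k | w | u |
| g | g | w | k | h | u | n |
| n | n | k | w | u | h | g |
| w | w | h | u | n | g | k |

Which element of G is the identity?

k

The identity e satisfies e ⊙ x = x for all x, so its row in the table reproduces the column headers.
Row k reads: k, u, h, g, n, w — exactly the header order. So k is the identity.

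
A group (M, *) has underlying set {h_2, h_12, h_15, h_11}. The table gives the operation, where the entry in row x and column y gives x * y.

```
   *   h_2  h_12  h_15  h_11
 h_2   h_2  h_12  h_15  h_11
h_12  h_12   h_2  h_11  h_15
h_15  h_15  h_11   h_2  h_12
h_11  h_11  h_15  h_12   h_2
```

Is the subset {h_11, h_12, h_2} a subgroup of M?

No

h_11 * h_12 = h_15, which is not in {h_11, h_12, h_2}.
The subset is not closed under *, so it is not a subgroup.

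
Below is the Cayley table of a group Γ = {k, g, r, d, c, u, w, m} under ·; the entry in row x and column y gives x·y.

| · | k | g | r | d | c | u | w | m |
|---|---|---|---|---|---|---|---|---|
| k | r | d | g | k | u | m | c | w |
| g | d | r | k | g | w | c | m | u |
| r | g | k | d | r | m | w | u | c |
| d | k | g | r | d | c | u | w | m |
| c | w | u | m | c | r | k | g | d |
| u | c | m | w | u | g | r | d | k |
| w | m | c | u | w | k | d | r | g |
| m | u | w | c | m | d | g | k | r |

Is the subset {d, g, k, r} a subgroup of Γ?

{d, g, k, r} contains the identity d.
Checking products: every product of two elements of {d, g, k, r} (read from the table) lies in {d, g, k, r}, so the set is closed.
In a finite group, a nonempty closed subset is a subgroup. So {d, g, k, r} ≤ Γ.

Yes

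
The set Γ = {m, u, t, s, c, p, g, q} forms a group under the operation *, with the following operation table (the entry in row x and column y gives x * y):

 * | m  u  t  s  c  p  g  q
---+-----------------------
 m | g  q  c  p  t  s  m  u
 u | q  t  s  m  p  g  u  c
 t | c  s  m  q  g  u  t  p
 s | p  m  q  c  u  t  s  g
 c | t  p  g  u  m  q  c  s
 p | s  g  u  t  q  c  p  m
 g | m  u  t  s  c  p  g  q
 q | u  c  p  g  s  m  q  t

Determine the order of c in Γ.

The identity element is g (its row matches the header).
c^1 = c
c^2 = c * c = m
c^3 = m * c = t
c^4 = t * c = g
The first power of c equal to the identity is c^4, so ord(c) = 4.

4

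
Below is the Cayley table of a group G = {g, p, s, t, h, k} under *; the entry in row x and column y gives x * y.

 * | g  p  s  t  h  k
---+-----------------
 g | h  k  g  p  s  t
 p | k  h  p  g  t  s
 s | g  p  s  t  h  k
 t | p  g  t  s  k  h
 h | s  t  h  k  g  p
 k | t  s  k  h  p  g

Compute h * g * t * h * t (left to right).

h * g = s
s * t = t
t * h = k
k * t = h

h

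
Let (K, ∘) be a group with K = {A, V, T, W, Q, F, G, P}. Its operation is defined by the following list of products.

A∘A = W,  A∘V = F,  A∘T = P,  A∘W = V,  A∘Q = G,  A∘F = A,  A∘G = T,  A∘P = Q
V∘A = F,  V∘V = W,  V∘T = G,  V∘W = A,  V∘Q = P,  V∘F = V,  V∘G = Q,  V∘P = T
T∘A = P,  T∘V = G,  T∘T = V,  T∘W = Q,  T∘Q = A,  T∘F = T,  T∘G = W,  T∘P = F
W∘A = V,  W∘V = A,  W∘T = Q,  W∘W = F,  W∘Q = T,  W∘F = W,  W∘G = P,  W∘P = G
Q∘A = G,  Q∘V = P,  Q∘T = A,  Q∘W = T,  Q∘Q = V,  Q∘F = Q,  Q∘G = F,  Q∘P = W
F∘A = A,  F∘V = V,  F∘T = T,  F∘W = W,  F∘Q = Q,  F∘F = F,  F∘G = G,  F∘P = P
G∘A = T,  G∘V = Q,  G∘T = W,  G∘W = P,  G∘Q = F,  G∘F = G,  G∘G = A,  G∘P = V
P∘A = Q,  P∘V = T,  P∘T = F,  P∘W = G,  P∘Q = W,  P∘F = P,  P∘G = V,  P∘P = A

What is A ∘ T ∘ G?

V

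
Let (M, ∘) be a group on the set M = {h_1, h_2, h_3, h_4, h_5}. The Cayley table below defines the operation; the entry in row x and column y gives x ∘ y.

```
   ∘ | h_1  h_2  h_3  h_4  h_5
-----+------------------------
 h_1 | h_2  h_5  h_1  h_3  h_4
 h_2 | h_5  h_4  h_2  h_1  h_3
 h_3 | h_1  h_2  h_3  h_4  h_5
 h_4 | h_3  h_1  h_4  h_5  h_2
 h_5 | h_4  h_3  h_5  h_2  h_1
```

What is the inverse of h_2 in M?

First locate the identity: row h_3 matches the header, so h_3 is the identity.
Scan row h_2 for h_3: h_2 ∘ h_5 = h_3. Hence h_2^(-1) = h_5.

h_5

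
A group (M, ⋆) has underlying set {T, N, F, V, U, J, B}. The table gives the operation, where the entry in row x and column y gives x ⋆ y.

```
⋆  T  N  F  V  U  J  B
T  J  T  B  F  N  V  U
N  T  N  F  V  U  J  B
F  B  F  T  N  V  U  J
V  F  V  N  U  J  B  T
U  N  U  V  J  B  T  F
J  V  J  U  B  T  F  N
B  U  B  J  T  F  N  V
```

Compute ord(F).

The identity element is N (its row matches the header).
F^1 = F
F^2 = F ⋆ F = T
F^3 = T ⋆ F = B
F^4 = B ⋆ F = J
F^5 = J ⋆ F = U
F^6 = U ⋆ F = V
F^7 = V ⋆ F = N
The first power of F equal to the identity is F^7, so ord(F) = 7.

7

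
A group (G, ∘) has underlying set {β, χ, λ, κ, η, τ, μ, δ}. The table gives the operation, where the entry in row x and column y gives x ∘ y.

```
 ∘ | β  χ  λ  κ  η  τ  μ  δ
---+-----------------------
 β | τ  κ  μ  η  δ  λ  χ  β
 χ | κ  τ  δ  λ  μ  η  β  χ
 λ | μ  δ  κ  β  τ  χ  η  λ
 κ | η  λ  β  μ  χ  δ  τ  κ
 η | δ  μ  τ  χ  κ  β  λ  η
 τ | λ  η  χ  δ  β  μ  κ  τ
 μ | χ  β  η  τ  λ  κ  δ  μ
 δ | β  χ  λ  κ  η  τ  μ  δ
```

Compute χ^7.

χ^1 = χ
χ^2 = χ ∘ χ = τ
χ^3 = τ ∘ χ = η
χ^4 = η ∘ χ = μ
χ^5 = μ ∘ χ = β
χ^6 = β ∘ χ = κ
χ^7 = κ ∘ χ = λ

λ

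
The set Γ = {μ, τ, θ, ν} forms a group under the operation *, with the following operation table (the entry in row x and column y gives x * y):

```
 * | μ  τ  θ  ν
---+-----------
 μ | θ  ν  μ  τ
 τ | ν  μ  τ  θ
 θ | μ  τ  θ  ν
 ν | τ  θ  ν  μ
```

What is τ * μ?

Read row τ, column μ: τ * μ = ν.
(Structurally, Γ here is isomorphic to the cyclic group Z_4.)

ν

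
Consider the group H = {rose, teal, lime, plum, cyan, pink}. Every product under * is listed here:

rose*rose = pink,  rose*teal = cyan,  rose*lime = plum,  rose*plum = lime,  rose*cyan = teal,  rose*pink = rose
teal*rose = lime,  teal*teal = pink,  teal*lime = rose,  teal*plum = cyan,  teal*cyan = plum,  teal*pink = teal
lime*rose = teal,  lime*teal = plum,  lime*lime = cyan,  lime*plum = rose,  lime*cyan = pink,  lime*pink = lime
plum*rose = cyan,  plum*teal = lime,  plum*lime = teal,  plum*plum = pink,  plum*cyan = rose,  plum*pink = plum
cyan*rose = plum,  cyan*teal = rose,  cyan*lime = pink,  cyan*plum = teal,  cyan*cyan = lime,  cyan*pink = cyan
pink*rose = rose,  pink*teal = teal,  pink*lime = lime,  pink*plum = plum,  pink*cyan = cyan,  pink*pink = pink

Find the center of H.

{pink}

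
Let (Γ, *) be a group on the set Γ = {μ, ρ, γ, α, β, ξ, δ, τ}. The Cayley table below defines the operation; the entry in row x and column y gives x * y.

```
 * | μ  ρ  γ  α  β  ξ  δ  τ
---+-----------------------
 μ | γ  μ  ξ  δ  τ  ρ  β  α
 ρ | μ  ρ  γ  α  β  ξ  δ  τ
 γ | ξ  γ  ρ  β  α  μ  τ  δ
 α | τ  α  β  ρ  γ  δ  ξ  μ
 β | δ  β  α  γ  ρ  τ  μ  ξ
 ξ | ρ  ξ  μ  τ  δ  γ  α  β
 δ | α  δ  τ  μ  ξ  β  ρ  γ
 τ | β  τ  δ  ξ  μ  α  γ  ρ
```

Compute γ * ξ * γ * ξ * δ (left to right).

τ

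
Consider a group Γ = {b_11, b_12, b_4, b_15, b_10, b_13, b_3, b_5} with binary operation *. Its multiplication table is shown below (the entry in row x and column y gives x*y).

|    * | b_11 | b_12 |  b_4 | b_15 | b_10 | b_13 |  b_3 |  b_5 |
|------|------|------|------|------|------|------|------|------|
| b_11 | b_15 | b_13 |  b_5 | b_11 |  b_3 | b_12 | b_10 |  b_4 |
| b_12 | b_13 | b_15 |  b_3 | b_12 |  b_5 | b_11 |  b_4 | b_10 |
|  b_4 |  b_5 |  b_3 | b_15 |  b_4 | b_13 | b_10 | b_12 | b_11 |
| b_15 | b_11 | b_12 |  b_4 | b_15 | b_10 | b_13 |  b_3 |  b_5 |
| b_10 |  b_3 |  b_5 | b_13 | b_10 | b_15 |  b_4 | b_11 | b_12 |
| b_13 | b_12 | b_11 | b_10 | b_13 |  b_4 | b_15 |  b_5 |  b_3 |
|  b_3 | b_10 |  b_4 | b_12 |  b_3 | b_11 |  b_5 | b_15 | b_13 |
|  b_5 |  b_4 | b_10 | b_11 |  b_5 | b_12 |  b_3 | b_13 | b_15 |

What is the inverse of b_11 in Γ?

First locate the identity: row b_15 matches the header, so b_15 is the identity.
Scan row b_11 for b_15: b_11*b_11 = b_15. Hence b_11^(-1) = b_11.

b_11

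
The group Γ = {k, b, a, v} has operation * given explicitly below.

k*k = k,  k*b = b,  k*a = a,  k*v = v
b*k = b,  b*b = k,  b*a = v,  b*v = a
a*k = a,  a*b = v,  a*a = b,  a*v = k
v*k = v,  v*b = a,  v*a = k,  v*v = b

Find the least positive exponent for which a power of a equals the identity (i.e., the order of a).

The identity element is k (its row matches the header).
a^1 = a
a^2 = a * a = b
a^3 = b * a = v
a^4 = v * a = k
The first power of a equal to the identity is a^4, so ord(a) = 4.
(Structurally, Γ here is isomorphic to the cyclic group Z_4.)

4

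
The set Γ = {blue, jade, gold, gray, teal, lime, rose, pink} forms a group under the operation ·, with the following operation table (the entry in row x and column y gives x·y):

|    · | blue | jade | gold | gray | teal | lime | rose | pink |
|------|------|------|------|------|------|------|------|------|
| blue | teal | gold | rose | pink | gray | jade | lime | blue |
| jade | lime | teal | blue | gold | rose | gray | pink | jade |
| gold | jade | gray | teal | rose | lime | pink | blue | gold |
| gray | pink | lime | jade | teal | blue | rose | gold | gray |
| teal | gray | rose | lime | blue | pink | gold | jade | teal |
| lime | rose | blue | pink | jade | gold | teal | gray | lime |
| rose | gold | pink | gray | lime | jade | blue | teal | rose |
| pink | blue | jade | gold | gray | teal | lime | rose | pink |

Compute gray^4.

gray^1 = gray
gray^2 = gray·gray = teal
gray^3 = teal·gray = blue
gray^4 = blue·gray = pink

pink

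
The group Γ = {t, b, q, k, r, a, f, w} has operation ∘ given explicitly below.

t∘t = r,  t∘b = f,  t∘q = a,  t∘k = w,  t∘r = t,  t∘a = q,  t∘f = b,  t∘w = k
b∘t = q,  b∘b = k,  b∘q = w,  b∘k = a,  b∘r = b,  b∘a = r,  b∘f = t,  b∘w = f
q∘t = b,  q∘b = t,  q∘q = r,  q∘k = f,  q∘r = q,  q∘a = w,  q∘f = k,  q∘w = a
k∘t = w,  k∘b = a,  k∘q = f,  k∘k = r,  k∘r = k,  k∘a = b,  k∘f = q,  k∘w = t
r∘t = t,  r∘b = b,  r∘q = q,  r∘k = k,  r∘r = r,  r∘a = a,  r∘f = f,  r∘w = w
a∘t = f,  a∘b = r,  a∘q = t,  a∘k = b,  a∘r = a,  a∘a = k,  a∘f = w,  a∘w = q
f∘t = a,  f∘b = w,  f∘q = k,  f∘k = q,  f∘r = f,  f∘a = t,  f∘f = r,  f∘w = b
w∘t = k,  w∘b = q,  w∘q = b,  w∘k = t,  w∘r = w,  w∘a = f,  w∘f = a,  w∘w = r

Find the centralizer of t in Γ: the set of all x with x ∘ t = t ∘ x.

{k, r, t, w}

Compare row t with column t entry by entry.
w ∘ t = k = t ∘ w, so w commutes with t.
f ∘ t = a but t ∘ f = b, so f does not.
Collecting the elements that commute with t: C(t) = {k, r, t, w}.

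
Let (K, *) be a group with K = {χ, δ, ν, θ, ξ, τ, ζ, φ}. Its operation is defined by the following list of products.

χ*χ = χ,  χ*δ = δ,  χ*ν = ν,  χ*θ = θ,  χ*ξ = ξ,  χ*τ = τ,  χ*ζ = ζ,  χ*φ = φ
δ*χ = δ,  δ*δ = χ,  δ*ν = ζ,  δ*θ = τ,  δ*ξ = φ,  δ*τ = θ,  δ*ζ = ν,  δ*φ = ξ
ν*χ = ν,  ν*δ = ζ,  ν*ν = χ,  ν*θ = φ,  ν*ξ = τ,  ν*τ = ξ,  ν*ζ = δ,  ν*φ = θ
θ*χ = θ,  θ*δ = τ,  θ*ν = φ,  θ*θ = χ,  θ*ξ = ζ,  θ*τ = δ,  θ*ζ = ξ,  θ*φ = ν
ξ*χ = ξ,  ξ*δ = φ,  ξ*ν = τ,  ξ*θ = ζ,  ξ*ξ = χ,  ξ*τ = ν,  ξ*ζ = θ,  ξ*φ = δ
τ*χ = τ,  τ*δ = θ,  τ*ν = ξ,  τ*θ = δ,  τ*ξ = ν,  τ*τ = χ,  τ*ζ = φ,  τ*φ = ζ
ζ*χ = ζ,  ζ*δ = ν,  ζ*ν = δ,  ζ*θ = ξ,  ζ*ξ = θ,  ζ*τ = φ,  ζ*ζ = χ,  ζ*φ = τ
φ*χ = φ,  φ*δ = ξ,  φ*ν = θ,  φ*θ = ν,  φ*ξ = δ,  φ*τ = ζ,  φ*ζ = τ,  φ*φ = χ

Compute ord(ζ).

2

The identity element is χ (its row matches the header).
ζ^1 = ζ
ζ^2 = ζ * ζ = χ
The first power of ζ equal to the identity is ζ^2, so ord(ζ) = 2.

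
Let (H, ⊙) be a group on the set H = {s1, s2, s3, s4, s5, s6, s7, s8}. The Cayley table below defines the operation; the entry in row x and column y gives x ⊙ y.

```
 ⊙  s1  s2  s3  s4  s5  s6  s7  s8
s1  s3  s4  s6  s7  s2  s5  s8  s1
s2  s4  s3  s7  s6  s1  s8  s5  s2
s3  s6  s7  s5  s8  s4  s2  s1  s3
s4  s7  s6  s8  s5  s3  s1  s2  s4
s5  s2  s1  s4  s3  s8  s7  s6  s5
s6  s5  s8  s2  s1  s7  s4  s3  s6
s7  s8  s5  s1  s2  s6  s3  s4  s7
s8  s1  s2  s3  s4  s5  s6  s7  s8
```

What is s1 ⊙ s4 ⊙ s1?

s1 ⊙ s4 = s7
s7 ⊙ s1 = s8
(Structurally, H here is isomorphic to the cyclic group Z_8.)

s8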